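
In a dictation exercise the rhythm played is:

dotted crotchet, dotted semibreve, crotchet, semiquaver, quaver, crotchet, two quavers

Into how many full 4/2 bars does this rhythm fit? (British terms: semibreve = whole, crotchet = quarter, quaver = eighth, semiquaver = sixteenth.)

One bar of 4/2 = 32 sixteenth notes.
In sixteenth notes: dotted crotchet = 6; dotted semibreve = 24; crotchet = 4; semiquaver = 1; quaver = 2; crotchet = 4; quaver = 2; quaver = 2.
Sum: 6 + 24 + 4 + 1 + 2 + 4 + 2 + 2 = 45.
45 ÷ 32 = 1 complete bar with 13 left over.

1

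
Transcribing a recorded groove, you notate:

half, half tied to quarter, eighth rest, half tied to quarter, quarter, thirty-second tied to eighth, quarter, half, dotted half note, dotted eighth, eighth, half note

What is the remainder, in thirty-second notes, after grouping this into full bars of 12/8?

11

One bar of 12/8 = 48 thirty-second notes.
Each duration in thirty-second notes: half = 16; half tied to quarter (half + quarter) = 24; eighth rest = 4; half tied to quarter (half + quarter) = 24; quarter = 8; thirty-second tied to eighth (thirty-second + eighth) = 5; quarter = 8; half = 16; dotted half note = 24; dotted eighth = 6; eighth = 4; half note = 16.
Adding: 16 + 24 + 4 + 24 + 8 + 5 + 8 + 16 + 24 + 6 + 4 + 16 = 155.
155 ÷ 48 = 3 complete bars with 11 thirty-second notes remaining.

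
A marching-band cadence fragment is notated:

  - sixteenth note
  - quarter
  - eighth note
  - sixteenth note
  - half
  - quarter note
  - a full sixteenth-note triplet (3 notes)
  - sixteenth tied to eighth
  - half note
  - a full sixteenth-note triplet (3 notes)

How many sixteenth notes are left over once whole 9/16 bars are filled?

8

One bar of 9/16 = 9 sixteenth notes.
Working in sixteenth notes: sixteenth note = 1; quarter = 4; eighth note = 2; sixteenth note = 1; half = 8; quarter note = 4; a full sixteenth-note triplet (3 notes) (three triplet sixteenths span one eighth) = 2; sixteenth tied to eighth (sixteenth + eighth) = 3; half note = 8; a full sixteenth-note triplet (3 notes) (three triplet sixteenths span one eighth) = 2.
Total: 1 + 4 + 2 + 1 + 8 + 4 + 2 + 3 + 8 + 2 = 35.
35 ÷ 9 = 3 complete bars with 8 sixteenth notes remaining.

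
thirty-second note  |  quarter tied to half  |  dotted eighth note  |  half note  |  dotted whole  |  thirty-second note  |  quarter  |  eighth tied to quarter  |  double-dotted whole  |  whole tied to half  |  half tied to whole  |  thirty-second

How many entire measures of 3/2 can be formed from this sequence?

One bar of 3/2 = 48 thirty-second notes.
Express everything in thirty-second notes: thirty-second note = 1; quarter tied to half (quarter + half) = 24; dotted eighth note = 6; half note = 16; dotted whole = 48; thirty-second note = 1; quarter = 8; eighth tied to quarter (eighth + quarter) = 12; double-dotted whole = 56; whole tied to half (whole + half) = 48; half tied to whole (half + whole) = 48; thirty-second = 1.
Adding: 1 + 24 + 6 + 16 + 48 + 1 + 8 + 12 + 56 + 48 + 48 + 1 = 269.
269 ÷ 48 = 5 complete bars with 29 left over.

5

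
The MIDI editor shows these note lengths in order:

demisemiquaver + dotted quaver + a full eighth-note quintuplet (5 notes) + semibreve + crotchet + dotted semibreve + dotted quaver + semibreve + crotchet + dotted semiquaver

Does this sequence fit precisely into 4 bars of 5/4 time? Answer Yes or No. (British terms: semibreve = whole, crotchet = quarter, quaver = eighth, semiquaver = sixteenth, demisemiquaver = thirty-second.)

Yes

One bar of 5/4 = 40 thirty-second notes, so 4 bars = 160.
Convert each value to thirty-second notes: demisemiquaver = 1; dotted quaver = 6; a full eighth-note quintuplet (5 notes) (five quintuplet eighths span one half) = 16; semibreve = 32; crotchet = 8; dotted semibreve = 48; dotted quaver = 6; semibreve = 32; crotchet = 8; dotted semiquaver = 3.
Sum: 1 + 6 + 16 + 32 + 8 + 48 + 6 + 32 + 8 + 3 = 160.
160 equals 160, so the answer is Yes.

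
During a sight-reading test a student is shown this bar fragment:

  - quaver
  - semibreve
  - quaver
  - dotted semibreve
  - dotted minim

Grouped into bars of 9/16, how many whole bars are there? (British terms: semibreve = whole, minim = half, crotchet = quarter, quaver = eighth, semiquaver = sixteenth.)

6

One bar of 9/16 = 9 sixteenth notes.
In sixteenth notes: quaver = 2; semibreve = 16; quaver = 2; dotted semibreve = 24; dotted minim = 12.
Sum: 2 + 16 + 2 + 24 + 12 = 56.
56 ÷ 9 = 6 complete bars with 2 left over.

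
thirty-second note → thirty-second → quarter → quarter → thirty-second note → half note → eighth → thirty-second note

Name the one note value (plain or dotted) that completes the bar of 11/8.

The bar of 11/8 = 44 thirty-second notes.
Express everything in thirty-second notes: thirty-second note = 1; thirty-second = 1; quarter = 8; quarter = 8; thirty-second note = 1; half note = 16; eighth = 4; thirty-second note = 1.
Adding: 1 + 1 + 8 + 8 + 1 + 16 + 4 + 1 = 40.
Remaining: 44 − 40 = 4 thirty-second notes, which is a eighth note.

eighth note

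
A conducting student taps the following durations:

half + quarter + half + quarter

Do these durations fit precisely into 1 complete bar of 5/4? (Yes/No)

No

One bar of 5/4 = 5 quarter notes.
Convert each value to quarter notes: half = 2; quarter = 1; half = 2; quarter = 1.
Altogether 2 + 1 + 2 + 1 = 6.
6 exceeds 5, so the answer is No.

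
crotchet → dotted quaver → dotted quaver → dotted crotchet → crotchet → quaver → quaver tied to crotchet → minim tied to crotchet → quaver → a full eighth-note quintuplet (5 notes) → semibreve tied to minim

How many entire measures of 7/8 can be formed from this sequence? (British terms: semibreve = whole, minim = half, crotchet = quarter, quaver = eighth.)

5

One bar of 7/8 = 14 sixteenth notes.
Convert each value to sixteenth notes: crotchet = 4; dotted quaver = 3; dotted quaver = 3; dotted crotchet = 6; crotchet = 4; quaver = 2; quaver tied to crotchet (quaver + crotchet) = 6; minim tied to crotchet (minim + crotchet) = 12; quaver = 2; a full eighth-note quintuplet (5 notes) (five quintuplet eighths span one half) = 8; semibreve tied to minim (semibreve + minim) = 24.
Total: 4 + 3 + 3 + 6 + 4 + 2 + 6 + 12 + 2 + 8 + 24 = 74.
74 ÷ 14 = 5 complete bars with 4 left over.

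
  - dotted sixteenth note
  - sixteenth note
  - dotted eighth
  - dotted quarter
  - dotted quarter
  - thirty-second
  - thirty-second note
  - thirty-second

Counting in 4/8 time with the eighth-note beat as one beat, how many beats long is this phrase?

9.5

One eighth-note beat = 4 thirty-second notes.
Express everything in thirty-second notes: dotted sixteenth note = 3; sixteenth note = 2; dotted eighth = 6; dotted quarter = 12; dotted quarter = 12; thirty-second = 1; thirty-second note = 1; thirty-second = 1.
Total: 3 + 2 + 6 + 12 + 12 + 1 + 1 + 1 = 38.
38 ÷ 4 = 9.5 beats.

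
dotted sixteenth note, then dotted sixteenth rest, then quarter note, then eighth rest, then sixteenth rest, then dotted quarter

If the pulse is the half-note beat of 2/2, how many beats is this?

One half-note beat = 16 thirty-second notes.
Each duration in thirty-second notes: dotted sixteenth note = 3; dotted sixteenth rest = 3; quarter note = 8; eighth rest = 4; sixteenth rest = 2; dotted quarter = 12.
Altogether 3 + 3 + 8 + 4 + 2 + 12 = 32.
32 ÷ 16 = 2 beats.

2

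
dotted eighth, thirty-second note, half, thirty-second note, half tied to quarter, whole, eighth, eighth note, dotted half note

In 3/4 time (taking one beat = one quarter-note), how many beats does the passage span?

14

One quarter-note beat = 8 thirty-second notes.
Each duration in thirty-second notes: dotted eighth = 6; thirty-second note = 1; half = 16; thirty-second note = 1; half tied to quarter (half + quarter) = 24; whole = 32; eighth = 4; eighth note = 4; dotted half note = 24.
Sum: 6 + 1 + 16 + 1 + 24 + 32 + 4 + 4 + 24 = 112.
112 ÷ 8 = 14 beats.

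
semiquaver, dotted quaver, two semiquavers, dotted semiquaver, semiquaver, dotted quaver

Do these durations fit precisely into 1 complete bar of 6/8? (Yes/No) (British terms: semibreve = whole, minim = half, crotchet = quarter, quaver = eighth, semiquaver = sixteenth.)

One bar of 6/8 = 24 thirty-second notes.
Working in thirty-second notes: semiquaver = 2; dotted quaver = 6; semiquaver = 2; semiquaver = 2; dotted semiquaver = 3; semiquaver = 2; dotted quaver = 6.
Total: 2 + 6 + 2 + 2 + 3 + 2 + 6 = 23.
23 falls short of 24, so the answer is No.

No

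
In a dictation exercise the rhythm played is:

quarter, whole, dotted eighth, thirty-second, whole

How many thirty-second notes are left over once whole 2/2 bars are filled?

One bar of 2/2 = 32 thirty-second notes.
In thirty-second notes: quarter = 8; whole = 32; dotted eighth = 6; thirty-second = 1; whole = 32.
Adding: 8 + 32 + 6 + 1 + 32 = 79.
79 ÷ 32 = 2 complete bars with 15 thirty-second notes remaining.

15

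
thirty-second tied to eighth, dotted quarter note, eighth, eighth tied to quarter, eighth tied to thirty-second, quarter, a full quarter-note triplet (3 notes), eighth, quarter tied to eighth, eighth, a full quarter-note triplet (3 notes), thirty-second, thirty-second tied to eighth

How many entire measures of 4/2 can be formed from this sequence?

1

One bar of 4/2 = 64 thirty-second notes.
Each duration in thirty-second notes: thirty-second tied to eighth (thirty-second + eighth) = 5; dotted quarter note = 12; eighth = 4; eighth tied to quarter (eighth + quarter) = 12; eighth tied to thirty-second (eighth + thirty-second) = 5; quarter = 8; a full quarter-note triplet (3 notes) (three triplet quarters span one half) = 16; eighth = 4; quarter tied to eighth (quarter + eighth) = 12; eighth = 4; a full quarter-note triplet (3 notes) (three triplet quarters span one half) = 16; thirty-second = 1; thirty-second tied to eighth (thirty-second + eighth) = 5.
Sum: 5 + 12 + 4 + 12 + 5 + 8 + 16 + 4 + 12 + 4 + 16 + 1 + 5 = 104.
104 ÷ 64 = 1 complete bar with 40 left over.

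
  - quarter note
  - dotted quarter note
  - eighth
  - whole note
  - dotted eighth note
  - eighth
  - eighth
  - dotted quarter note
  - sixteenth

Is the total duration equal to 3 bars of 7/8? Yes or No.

Yes

One bar of 7/8 = 14 sixteenth notes, so 3 bars = 42.
Working in sixteenth notes: quarter note = 4; dotted quarter note = 6; eighth = 2; whole note = 16; dotted eighth note = 3; eighth = 2; eighth = 2; dotted quarter note = 6; sixteenth = 1.
Altogether 4 + 6 + 2 + 16 + 3 + 2 + 2 + 6 + 1 = 42.
42 equals 42, so the answer is Yes.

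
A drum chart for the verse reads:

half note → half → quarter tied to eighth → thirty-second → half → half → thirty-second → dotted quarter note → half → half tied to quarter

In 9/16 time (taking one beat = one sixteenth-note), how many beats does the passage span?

65

One sixteenth-note beat = 2 thirty-second notes.
Working in thirty-second notes: half note = 16; half = 16; quarter tied to eighth (quarter + eighth) = 12; thirty-second = 1; half = 16; half = 16; thirty-second = 1; dotted quarter note = 12; half = 16; half tied to quarter (half + quarter) = 24.
Adding: 16 + 16 + 12 + 1 + 16 + 16 + 1 + 12 + 16 + 24 = 130.
130 ÷ 2 = 65 beats.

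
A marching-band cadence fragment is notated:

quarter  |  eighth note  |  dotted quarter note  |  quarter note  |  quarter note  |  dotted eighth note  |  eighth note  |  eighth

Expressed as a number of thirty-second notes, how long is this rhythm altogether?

Express everything in thirty-second notes: quarter = 8; eighth note = 4; dotted quarter note = 12; quarter note = 8; quarter note = 8; dotted eighth note = 6; eighth note = 4; eighth = 4.
Adding: 8 + 4 + 12 + 8 + 8 + 6 + 4 + 4 = 54 thirty-second notes.

54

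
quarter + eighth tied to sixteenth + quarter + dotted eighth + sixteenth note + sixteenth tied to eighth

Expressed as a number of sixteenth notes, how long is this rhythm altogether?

18

Each duration in sixteenth notes: quarter = 4; eighth tied to sixteenth (eighth + sixteenth) = 3; quarter = 4; dotted eighth = 3; sixteenth note = 1; sixteenth tied to eighth (sixteenth + eighth) = 3.
Total: 4 + 3 + 4 + 3 + 1 + 3 = 18 sixteenth notes.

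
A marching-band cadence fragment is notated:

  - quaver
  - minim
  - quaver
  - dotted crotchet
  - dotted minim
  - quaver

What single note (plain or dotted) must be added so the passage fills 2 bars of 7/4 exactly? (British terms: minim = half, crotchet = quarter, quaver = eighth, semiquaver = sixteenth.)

2 bars of 7/4 = 28 eighth notes.
Convert each value to eighth notes: quaver = 1; minim = 4; quaver = 1; dotted crotchet = 3; dotted minim = 6; quaver = 1.
Sum: 1 + 4 + 1 + 3 + 6 + 1 = 16.
Remaining: 28 − 16 = 12 eighth notes, which is a dotted whole note.

dotted whole note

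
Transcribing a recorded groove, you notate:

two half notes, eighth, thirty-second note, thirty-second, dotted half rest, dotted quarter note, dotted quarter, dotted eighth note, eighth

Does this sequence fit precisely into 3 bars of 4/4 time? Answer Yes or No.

One bar of 4/4 = 32 thirty-second notes, so 3 bars = 96.
Express everything in thirty-second notes: half note = 16; half note = 16; eighth = 4; thirty-second note = 1; thirty-second = 1; dotted half rest = 24; dotted quarter note = 12; dotted quarter = 12; dotted eighth note = 6; eighth = 4.
Sum: 16 + 16 + 4 + 1 + 1 + 24 + 12 + 12 + 6 + 4 = 96.
96 equals 96, so the answer is Yes.

Yes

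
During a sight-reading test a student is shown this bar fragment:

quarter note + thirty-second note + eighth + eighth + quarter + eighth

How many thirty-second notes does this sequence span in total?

Convert each value to thirty-second notes: quarter note = 8; thirty-second note = 1; eighth = 4; eighth = 4; quarter = 8; eighth = 4.
Altogether 8 + 1 + 4 + 4 + 8 + 4 = 29 thirty-second notes.

29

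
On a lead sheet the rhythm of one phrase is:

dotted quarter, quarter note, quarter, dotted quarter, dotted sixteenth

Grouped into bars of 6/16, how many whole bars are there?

3

One bar of 6/16 = 12 thirty-second notes.
In thirty-second notes: dotted quarter = 12; quarter note = 8; quarter = 8; dotted quarter = 12; dotted sixteenth = 3.
Adding: 12 + 8 + 8 + 12 + 3 = 43.
43 ÷ 12 = 3 complete bars with 7 left over.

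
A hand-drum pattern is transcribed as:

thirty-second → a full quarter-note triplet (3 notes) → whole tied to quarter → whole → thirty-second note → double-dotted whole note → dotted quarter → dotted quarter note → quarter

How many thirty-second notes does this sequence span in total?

178

In thirty-second notes: thirty-second = 1; a full quarter-note triplet (3 notes) (three triplet quarters span one half) = 16; whole tied to quarter (whole + quarter) = 40; whole = 32; thirty-second note = 1; double-dotted whole note = 56; dotted quarter = 12; dotted quarter note = 12; quarter = 8.
Altogether 1 + 16 + 40 + 32 + 1 + 56 + 12 + 12 + 8 = 178 thirty-second notes.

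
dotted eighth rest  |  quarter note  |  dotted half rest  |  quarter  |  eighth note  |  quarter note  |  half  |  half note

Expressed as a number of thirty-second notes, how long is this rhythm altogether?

90

Working in thirty-second notes: dotted eighth rest = 6; quarter note = 8; dotted half rest = 24; quarter = 8; eighth note = 4; quarter note = 8; half = 16; half note = 16.
Adding: 6 + 8 + 24 + 8 + 4 + 8 + 16 + 16 = 90 thirty-second notes.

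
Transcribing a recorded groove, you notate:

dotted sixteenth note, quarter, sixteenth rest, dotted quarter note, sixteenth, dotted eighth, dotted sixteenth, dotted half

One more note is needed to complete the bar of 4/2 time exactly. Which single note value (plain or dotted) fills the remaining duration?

The bar of 4/2 = 64 thirty-second notes.
Express everything in thirty-second notes: dotted sixteenth note = 3; quarter = 8; sixteenth rest = 2; dotted quarter note = 12; sixteenth = 2; dotted eighth = 6; dotted sixteenth = 3; dotted half = 24.
Adding: 3 + 8 + 2 + 12 + 2 + 6 + 3 + 24 = 60.
Remaining: 64 − 60 = 4 thirty-second notes, which is a eighth note.

eighth note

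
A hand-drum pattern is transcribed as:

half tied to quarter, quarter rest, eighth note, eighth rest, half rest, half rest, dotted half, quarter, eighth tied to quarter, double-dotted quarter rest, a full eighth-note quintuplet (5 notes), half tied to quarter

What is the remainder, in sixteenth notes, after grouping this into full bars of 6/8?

1

One bar of 6/8 = 12 sixteenth notes.
Convert each value to sixteenth notes: half tied to quarter (half + quarter) = 12; quarter rest = 4; eighth note = 2; eighth rest = 2; half rest = 8; half rest = 8; dotted half = 12; quarter = 4; eighth tied to quarter (eighth + quarter) = 6; double-dotted quarter rest = 7; a full eighth-note quintuplet (5 notes) (five quintuplet eighths span one half) = 8; half tied to quarter (half + quarter) = 12.
Adding: 12 + 4 + 2 + 2 + 8 + 8 + 12 + 4 + 6 + 7 + 8 + 12 = 85.
85 ÷ 12 = 7 complete bars with 1 sixteenth note remaining.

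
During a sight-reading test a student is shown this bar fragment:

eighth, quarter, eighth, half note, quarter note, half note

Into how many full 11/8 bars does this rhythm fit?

1

One bar of 11/8 = 11 eighth notes.
In eighth notes: eighth = 1; quarter = 2; eighth = 1; half note = 4; quarter note = 2; half note = 4.
Altogether 1 + 2 + 1 + 4 + 2 + 4 = 14.
14 ÷ 11 = 1 complete bar with 3 left over.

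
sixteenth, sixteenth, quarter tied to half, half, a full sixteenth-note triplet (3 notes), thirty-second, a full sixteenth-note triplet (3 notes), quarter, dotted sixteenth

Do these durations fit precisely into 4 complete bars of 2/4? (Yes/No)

One bar of 2/4 = 16 thirty-second notes, so 4 bars = 64.
Express everything in thirty-second notes: sixteenth = 2; sixteenth = 2; quarter tied to half (quarter + half) = 24; half = 16; a full sixteenth-note triplet (3 notes) (three triplet sixteenths span one eighth) = 4; thirty-second = 1; a full sixteenth-note triplet (3 notes) (three triplet sixteenths span one eighth) = 4; quarter = 8; dotted sixteenth = 3.
Altogether 2 + 2 + 24 + 16 + 4 + 1 + 4 + 8 + 3 = 64.
64 equals 64, so the answer is Yes.

Yes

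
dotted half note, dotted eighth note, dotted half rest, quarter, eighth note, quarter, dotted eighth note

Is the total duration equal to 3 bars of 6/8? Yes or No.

One bar of 6/8 = 12 sixteenth notes, so 3 bars = 36.
Convert each value to sixteenth notes: dotted half note = 12; dotted eighth note = 3; dotted half rest = 12; quarter = 4; eighth note = 2; quarter = 4; dotted eighth note = 3.
Total: 12 + 3 + 12 + 4 + 2 + 4 + 3 = 40.
40 exceeds 36, so the answer is No.

No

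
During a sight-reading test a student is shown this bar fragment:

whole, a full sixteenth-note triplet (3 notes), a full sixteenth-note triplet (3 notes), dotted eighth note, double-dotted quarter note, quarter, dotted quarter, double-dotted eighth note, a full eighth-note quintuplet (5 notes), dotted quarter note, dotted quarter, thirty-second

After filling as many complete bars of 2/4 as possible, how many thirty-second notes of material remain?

0

One bar of 2/4 = 16 thirty-second notes.
Each duration in thirty-second notes: whole = 32; a full sixteenth-note triplet (3 notes) (three triplet sixteenths span one eighth) = 4; a full sixteenth-note triplet (3 notes) (three triplet sixteenths span one eighth) = 4; dotted eighth note = 6; double-dotted quarter note = 14; quarter = 8; dotted quarter = 12; double-dotted eighth note = 7; a full eighth-note quintuplet (5 notes) (five quintuplet eighths span one half) = 16; dotted quarter note = 12; dotted quarter = 12; thirty-second = 1.
Sum: 32 + 4 + 4 + 6 + 14 + 8 + 12 + 7 + 16 + 12 + 12 + 1 = 128.
128 ÷ 16 = 8 complete bars with 0 thirty-second notes remaining.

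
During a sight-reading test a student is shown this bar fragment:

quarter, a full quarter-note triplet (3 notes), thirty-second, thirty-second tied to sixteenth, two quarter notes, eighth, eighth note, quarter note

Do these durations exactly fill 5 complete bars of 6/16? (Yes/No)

Yes

One bar of 6/16 = 12 thirty-second notes, so 5 bars = 60.
Each duration in thirty-second notes: quarter = 8; a full quarter-note triplet (3 notes) (three triplet quarters span one half) = 16; thirty-second = 1; thirty-second tied to sixteenth (thirty-second + sixteenth) = 3; quarter note = 8; quarter note = 8; eighth = 4; eighth note = 4; quarter note = 8.
Adding: 8 + 16 + 1 + 3 + 8 + 8 + 4 + 4 + 8 = 60.
60 equals 60, so the answer is Yes.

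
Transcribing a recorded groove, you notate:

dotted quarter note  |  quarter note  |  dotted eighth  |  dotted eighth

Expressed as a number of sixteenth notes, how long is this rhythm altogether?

Each duration in sixteenth notes: dotted quarter note = 6; quarter note = 4; dotted eighth = 3; dotted eighth = 3.
Total: 6 + 4 + 3 + 3 = 16 sixteenth notes.

16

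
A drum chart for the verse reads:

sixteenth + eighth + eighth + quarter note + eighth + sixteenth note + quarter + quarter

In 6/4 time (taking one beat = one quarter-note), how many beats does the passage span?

One quarter-note beat = 4 sixteenth notes.
Express everything in sixteenth notes: sixteenth = 1; eighth = 2; eighth = 2; quarter note = 4; eighth = 2; sixteenth note = 1; quarter = 4; quarter = 4.
Total: 1 + 2 + 2 + 4 + 2 + 1 + 4 + 4 = 20.
20 ÷ 4 = 5 beats.

5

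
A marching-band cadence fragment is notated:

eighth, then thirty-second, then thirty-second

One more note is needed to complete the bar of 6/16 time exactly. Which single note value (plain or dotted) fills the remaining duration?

dotted eighth note

The bar of 6/16 = 12 thirty-second notes.
Convert each value to thirty-second notes: eighth = 4; thirty-second = 1; thirty-second = 1.
Adding: 4 + 1 + 1 = 6.
Remaining: 12 − 6 = 6 thirty-second notes, which is a dotted eighth note.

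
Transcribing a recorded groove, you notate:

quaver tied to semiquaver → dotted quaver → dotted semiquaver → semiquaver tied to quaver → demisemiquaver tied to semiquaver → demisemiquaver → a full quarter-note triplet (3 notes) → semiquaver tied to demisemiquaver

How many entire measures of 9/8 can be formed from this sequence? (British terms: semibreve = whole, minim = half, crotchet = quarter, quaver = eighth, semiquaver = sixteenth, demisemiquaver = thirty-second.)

One bar of 9/8 = 36 thirty-second notes.
Convert each value to thirty-second notes: quaver tied to semiquaver (quaver + semiquaver) = 6; dotted quaver = 6; dotted semiquaver = 3; semiquaver tied to quaver (semiquaver + quaver) = 6; demisemiquaver tied to semiquaver (demisemiquaver + semiquaver) = 3; demisemiquaver = 1; a full quarter-note triplet (3 notes) (three triplet quarters span one half) = 16; semiquaver tied to demisemiquaver (semiquaver + demisemiquaver) = 3.
Altogether 6 + 6 + 3 + 6 + 3 + 1 + 16 + 3 = 44.
44 ÷ 36 = 1 complete bar with 8 left over.

1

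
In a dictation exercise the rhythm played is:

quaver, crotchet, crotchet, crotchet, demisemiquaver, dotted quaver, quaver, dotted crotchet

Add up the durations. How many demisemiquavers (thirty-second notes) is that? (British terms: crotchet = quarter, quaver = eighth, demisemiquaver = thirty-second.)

51

Each duration in thirty-second notes: quaver = 4; crotchet = 8; crotchet = 8; crotchet = 8; demisemiquaver = 1; dotted quaver = 6; quaver = 4; dotted crotchet = 12.
Altogether 4 + 8 + 8 + 8 + 1 + 6 + 4 + 12 = 51 thirty-second notes.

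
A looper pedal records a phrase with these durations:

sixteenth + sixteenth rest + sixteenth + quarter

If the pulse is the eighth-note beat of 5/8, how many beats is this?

3.5

One eighth-note beat = 2 sixteenth notes.
Each duration in sixteenth notes: sixteenth = 1; sixteenth rest = 1; sixteenth = 1; quarter = 4.
Sum: 1 + 1 + 1 + 4 = 7.
7 ÷ 2 = 3.5 beats.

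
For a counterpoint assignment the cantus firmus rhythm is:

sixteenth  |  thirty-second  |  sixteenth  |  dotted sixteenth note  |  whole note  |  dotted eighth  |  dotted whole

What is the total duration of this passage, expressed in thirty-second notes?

94

Convert each value to thirty-second notes: sixteenth = 2; thirty-second = 1; sixteenth = 2; dotted sixteenth note = 3; whole note = 32; dotted eighth = 6; dotted whole = 48.
Sum: 2 + 1 + 2 + 3 + 32 + 6 + 48 = 94 thirty-second notes.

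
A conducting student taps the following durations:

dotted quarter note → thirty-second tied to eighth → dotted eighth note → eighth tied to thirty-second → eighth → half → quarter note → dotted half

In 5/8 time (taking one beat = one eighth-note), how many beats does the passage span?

20

One eighth-note beat = 4 thirty-second notes.
Each duration in thirty-second notes: dotted quarter note = 12; thirty-second tied to eighth (thirty-second + eighth) = 5; dotted eighth note = 6; eighth tied to thirty-second (eighth + thirty-second) = 5; eighth = 4; half = 16; quarter note = 8; dotted half = 24.
Sum: 12 + 5 + 6 + 5 + 4 + 16 + 8 + 24 = 80.
80 ÷ 4 = 20 beats.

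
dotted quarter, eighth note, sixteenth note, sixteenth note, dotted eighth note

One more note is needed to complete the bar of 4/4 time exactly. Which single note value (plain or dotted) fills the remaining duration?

The bar of 4/4 = 16 sixteenth notes.
Each duration in sixteenth notes: dotted quarter = 6; eighth note = 2; sixteenth note = 1; sixteenth note = 1; dotted eighth note = 3.
Sum: 6 + 2 + 1 + 1 + 3 = 13.
Remaining: 16 − 13 = 3 sixteenth notes, which is a dotted eighth note.

dotted eighth note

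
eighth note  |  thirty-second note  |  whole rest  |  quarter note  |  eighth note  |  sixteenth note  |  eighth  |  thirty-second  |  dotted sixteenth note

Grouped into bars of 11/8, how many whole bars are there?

1

One bar of 11/8 = 44 thirty-second notes.
Convert each value to thirty-second notes: eighth note = 4; thirty-second note = 1; whole rest = 32; quarter note = 8; eighth note = 4; sixteenth note = 2; eighth = 4; thirty-second = 1; dotted sixteenth note = 3.
Sum: 4 + 1 + 32 + 8 + 4 + 2 + 4 + 1 + 3 = 59.
59 ÷ 44 = 1 complete bar with 15 left over.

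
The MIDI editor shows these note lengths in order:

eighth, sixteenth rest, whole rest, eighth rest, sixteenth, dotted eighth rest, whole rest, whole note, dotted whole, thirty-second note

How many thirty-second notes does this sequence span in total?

Working in thirty-second notes: eighth = 4; sixteenth rest = 2; whole rest = 32; eighth rest = 4; sixteenth = 2; dotted eighth rest = 6; whole rest = 32; whole note = 32; dotted whole = 48; thirty-second note = 1.
Adding: 4 + 2 + 32 + 4 + 2 + 6 + 32 + 32 + 48 + 1 = 163 thirty-second notes.

163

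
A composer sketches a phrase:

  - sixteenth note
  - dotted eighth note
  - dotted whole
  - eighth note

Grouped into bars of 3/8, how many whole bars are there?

One bar of 3/8 = 6 sixteenth notes.
Working in sixteenth notes: sixteenth note = 1; dotted eighth note = 3; dotted whole = 24; eighth note = 2.
Adding: 1 + 3 + 24 + 2 = 30.
30 ÷ 6 = 5 complete bars with 0 left over.

5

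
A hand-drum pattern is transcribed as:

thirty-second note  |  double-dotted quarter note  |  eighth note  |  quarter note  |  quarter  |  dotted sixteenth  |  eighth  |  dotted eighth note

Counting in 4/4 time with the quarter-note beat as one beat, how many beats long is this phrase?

One quarter-note beat = 8 thirty-second notes.
Working in thirty-second notes: thirty-second note = 1; double-dotted quarter note = 14; eighth note = 4; quarter note = 8; quarter = 8; dotted sixteenth = 3; eighth = 4; dotted eighth note = 6.
Altogether 1 + 14 + 4 + 8 + 8 + 3 + 4 + 6 = 48.
48 ÷ 8 = 6 beats.

6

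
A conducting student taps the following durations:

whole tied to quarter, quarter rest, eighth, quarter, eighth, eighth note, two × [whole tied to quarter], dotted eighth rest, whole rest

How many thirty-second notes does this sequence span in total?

186

Working in thirty-second notes: whole tied to quarter (whole + quarter) = 40; quarter rest = 8; eighth = 4; quarter = 8; eighth = 4; eighth note = 4; whole tied to quarter (whole + quarter) = 40; whole tied to quarter (whole + quarter) = 40; dotted eighth rest = 6; whole rest = 32.
Sum: 40 + 8 + 4 + 8 + 4 + 4 + 40 + 40 + 6 + 32 = 186 thirty-second notes.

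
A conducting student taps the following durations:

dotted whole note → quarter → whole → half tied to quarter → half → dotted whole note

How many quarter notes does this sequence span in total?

22

Convert each value to quarter notes: dotted whole note = 6; quarter = 1; whole = 4; half tied to quarter (half + quarter) = 3; half = 2; dotted whole note = 6.
Sum: 6 + 1 + 4 + 3 + 2 + 6 = 22 quarter notes.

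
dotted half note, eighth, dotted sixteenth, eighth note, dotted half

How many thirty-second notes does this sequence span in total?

Each duration in thirty-second notes: dotted half note = 24; eighth = 4; dotted sixteenth = 3; eighth note = 4; dotted half = 24.
Altogether 24 + 4 + 3 + 4 + 24 = 59 thirty-second notes.

59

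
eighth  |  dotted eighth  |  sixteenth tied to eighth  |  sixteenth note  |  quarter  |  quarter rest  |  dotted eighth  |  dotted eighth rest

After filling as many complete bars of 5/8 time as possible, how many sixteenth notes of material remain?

One bar of 5/8 = 10 sixteenth notes.
Each duration in sixteenth notes: eighth = 2; dotted eighth = 3; sixteenth tied to eighth (sixteenth + eighth) = 3; sixteenth note = 1; quarter = 4; quarter rest = 4; dotted eighth = 3; dotted eighth rest = 3.
Sum: 2 + 3 + 3 + 1 + 4 + 4 + 3 + 3 = 23.
23 ÷ 10 = 2 complete bars with 3 sixteenth notes remaining.

3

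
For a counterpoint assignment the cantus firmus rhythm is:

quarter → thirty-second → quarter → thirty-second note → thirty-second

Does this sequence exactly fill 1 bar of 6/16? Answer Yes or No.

No

One bar of 6/16 = 12 thirty-second notes.
Each duration in thirty-second notes: quarter = 8; thirty-second = 1; quarter = 8; thirty-second note = 1; thirty-second = 1.
Altogether 8 + 1 + 8 + 1 + 1 = 19.
19 exceeds 12, so the answer is No.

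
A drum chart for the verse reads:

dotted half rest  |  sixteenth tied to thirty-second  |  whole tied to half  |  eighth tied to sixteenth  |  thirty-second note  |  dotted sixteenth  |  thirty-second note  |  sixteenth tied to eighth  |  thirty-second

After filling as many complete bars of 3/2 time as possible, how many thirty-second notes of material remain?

45

One bar of 3/2 = 48 thirty-second notes.
In thirty-second notes: dotted half rest = 24; sixteenth tied to thirty-second (sixteenth + thirty-second) = 3; whole tied to half (whole + half) = 48; eighth tied to sixteenth (eighth + sixteenth) = 6; thirty-second note = 1; dotted sixteenth = 3; thirty-second note = 1; sixteenth tied to eighth (sixteenth + eighth) = 6; thirty-second = 1.
Total: 24 + 3 + 48 + 6 + 1 + 3 + 1 + 6 + 1 = 93.
93 ÷ 48 = 1 complete bar with 45 thirty-second notes remaining.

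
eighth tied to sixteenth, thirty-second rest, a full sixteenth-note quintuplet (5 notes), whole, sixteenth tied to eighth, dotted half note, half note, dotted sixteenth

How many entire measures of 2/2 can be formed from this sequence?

3

One bar of 2/2 = 32 thirty-second notes.
Convert each value to thirty-second notes: eighth tied to sixteenth (eighth + sixteenth) = 6; thirty-second rest = 1; a full sixteenth-note quintuplet (5 notes) (five quintuplet sixteenths span one quarter) = 8; whole = 32; sixteenth tied to eighth (sixteenth + eighth) = 6; dotted half note = 24; half note = 16; dotted sixteenth = 3.
Total: 6 + 1 + 8 + 32 + 6 + 24 + 16 + 3 = 96.
96 ÷ 32 = 3 complete bars with 0 left over.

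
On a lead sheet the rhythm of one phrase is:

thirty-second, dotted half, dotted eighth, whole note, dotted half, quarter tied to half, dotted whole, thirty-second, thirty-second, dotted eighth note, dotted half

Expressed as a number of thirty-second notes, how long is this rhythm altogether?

191

Express everything in thirty-second notes: thirty-second = 1; dotted half = 24; dotted eighth = 6; whole note = 32; dotted half = 24; quarter tied to half (quarter + half) = 24; dotted whole = 48; thirty-second = 1; thirty-second = 1; dotted eighth note = 6; dotted half = 24.
Total: 1 + 24 + 6 + 32 + 24 + 24 + 48 + 1 + 1 + 6 + 24 = 191 thirty-second notes.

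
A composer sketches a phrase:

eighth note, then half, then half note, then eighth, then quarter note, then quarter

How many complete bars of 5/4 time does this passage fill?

1

One bar of 5/4 = 10 eighth notes.
Convert each value to eighth notes: eighth note = 1; half = 4; half note = 4; eighth = 1; quarter note = 2; quarter = 2.
Sum: 1 + 4 + 4 + 1 + 2 + 2 = 14.
14 ÷ 10 = 1 complete bar with 4 left over.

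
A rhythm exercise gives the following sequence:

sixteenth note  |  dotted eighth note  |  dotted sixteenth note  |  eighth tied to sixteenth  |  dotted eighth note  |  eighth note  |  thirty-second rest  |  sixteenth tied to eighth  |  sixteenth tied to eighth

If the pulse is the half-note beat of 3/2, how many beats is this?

One half-note beat = 16 thirty-second notes.
Express everything in thirty-second notes: sixteenth note = 2; dotted eighth note = 6; dotted sixteenth note = 3; eighth tied to sixteenth (eighth + sixteenth) = 6; dotted eighth note = 6; eighth note = 4; thirty-second rest = 1; sixteenth tied to eighth (sixteenth + eighth) = 6; sixteenth tied to eighth (sixteenth + eighth) = 6.
Adding: 2 + 6 + 3 + 6 + 6 + 4 + 1 + 6 + 6 = 40.
40 ÷ 16 = 2.5 beats.

2.5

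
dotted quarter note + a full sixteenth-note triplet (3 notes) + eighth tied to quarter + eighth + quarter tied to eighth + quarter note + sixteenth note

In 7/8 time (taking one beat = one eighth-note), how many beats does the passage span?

13.5

One eighth-note beat = 2 sixteenth notes.
Convert each value to sixteenth notes: dotted quarter note = 6; a full sixteenth-note triplet (3 notes) (three triplet sixteenths span one eighth) = 2; eighth tied to quarter (eighth + quarter) = 6; eighth = 2; quarter tied to eighth (quarter + eighth) = 6; quarter note = 4; sixteenth note = 1.
Sum: 6 + 2 + 6 + 2 + 6 + 4 + 1 = 27.
27 ÷ 2 = 13.5 beats.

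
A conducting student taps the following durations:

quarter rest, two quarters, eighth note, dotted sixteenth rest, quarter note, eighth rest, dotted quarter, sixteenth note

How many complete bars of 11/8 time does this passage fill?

One bar of 11/8 = 44 thirty-second notes.
Convert each value to thirty-second notes: quarter rest = 8; quarter = 8; quarter = 8; eighth note = 4; dotted sixteenth rest = 3; quarter note = 8; eighth rest = 4; dotted quarter = 12; sixteenth note = 2.
Adding: 8 + 8 + 8 + 4 + 3 + 8 + 4 + 12 + 2 = 57.
57 ÷ 44 = 1 complete bar with 13 left over.

1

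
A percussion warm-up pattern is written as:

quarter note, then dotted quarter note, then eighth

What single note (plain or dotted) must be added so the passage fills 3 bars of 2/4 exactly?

3 bars of 2/4 = 12 eighth notes.
Working in eighth notes: quarter note = 2; dotted quarter note = 3; eighth = 1.
Adding: 2 + 3 + 1 = 6.
Remaining: 12 − 6 = 6 eighth notes, which is a dotted half note.

dotted half note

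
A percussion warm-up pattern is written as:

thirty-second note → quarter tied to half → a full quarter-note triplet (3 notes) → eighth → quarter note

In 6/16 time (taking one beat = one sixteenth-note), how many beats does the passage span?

One sixteenth-note beat = 2 thirty-second notes.
Convert each value to thirty-second notes: thirty-second note = 1; quarter tied to half (quarter + half) = 24; a full quarter-note triplet (3 notes) (three triplet quarters span one half) = 16; eighth = 4; quarter note = 8.
Altogether 1 + 24 + 16 + 4 + 8 = 53.
53 ÷ 2 = 26.5 beats.

26.5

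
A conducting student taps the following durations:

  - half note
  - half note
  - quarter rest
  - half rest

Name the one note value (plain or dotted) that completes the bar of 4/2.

The bar of 4/2 = 8 quarter notes.
Express everything in quarter notes: half note = 2; half note = 2; quarter rest = 1; half rest = 2.
Sum: 2 + 2 + 1 + 2 = 7.
Remaining: 8 − 7 = 1 quarter note, which is a quarter note.

quarter note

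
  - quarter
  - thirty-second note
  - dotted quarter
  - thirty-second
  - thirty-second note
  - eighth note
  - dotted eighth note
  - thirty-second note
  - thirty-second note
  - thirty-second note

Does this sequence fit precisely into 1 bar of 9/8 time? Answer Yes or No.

Yes

One bar of 9/8 = 36 thirty-second notes.
Each duration in thirty-second notes: quarter = 8; thirty-second note = 1; dotted quarter = 12; thirty-second = 1; thirty-second note = 1; eighth note = 4; dotted eighth note = 6; thirty-second note = 1; thirty-second note = 1; thirty-second note = 1.
Sum: 8 + 1 + 12 + 1 + 1 + 4 + 6 + 1 + 1 + 1 = 36.
36 equals 36, so the answer is Yes.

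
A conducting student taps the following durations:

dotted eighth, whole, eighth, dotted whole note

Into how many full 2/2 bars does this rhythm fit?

2

One bar of 2/2 = 16 sixteenth notes.
Express everything in sixteenth notes: dotted eighth = 3; whole = 16; eighth = 2; dotted whole note = 24.
Altogether 3 + 16 + 2 + 24 = 45.
45 ÷ 16 = 2 complete bars with 13 left over.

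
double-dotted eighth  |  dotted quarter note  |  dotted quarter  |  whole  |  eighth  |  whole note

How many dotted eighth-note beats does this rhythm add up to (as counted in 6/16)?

One dotted eighth-note beat = 6 thirty-second notes.
Convert each value to thirty-second notes: double-dotted eighth = 7; dotted quarter note = 12; dotted quarter = 12; whole = 32; eighth = 4; whole note = 32.
Total: 7 + 12 + 12 + 32 + 4 + 32 = 99.
99 ÷ 6 = 16.5 beats.

16.5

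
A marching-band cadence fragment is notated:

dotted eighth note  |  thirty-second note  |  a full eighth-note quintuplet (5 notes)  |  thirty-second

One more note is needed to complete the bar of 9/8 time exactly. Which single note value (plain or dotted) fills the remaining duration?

dotted quarter note

The bar of 9/8 = 36 thirty-second notes.
Each duration in thirty-second notes: dotted eighth note = 6; thirty-second note = 1; a full eighth-note quintuplet (5 notes) (five quintuplet eighths span one half) = 16; thirty-second = 1.
Sum: 6 + 1 + 16 + 1 = 24.
Remaining: 36 − 24 = 12 thirty-second notes, which is a dotted quarter note.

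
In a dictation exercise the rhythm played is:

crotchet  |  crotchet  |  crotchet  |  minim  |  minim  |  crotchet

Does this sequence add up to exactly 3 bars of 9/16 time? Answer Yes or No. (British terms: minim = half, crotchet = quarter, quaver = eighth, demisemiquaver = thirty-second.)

One bar of 9/16 = 9 sixteenth notes, so 3 bars = 27.
Convert each value to sixteenth notes: crotchet = 4; crotchet = 4; crotchet = 4; minim = 8; minim = 8; crotchet = 4.
Total: 4 + 4 + 4 + 8 + 8 + 4 = 32.
32 exceeds 27, so the answer is No.

No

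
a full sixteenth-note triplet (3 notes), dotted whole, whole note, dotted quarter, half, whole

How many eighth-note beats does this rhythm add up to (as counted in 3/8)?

36

One eighth-note beat = 2 sixteenth notes.
Express everything in sixteenth notes: a full sixteenth-note triplet (3 notes) (three triplet sixteenths span one eighth) = 2; dotted whole = 24; whole note = 16; dotted quarter = 6; half = 8; whole = 16.
Altogether 2 + 24 + 16 + 6 + 8 + 16 = 72.
72 ÷ 2 = 36 beats.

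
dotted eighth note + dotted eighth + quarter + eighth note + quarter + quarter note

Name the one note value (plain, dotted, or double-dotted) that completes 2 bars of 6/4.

2 bars of 6/4 = 48 sixteenth notes.
In sixteenth notes: dotted eighth note = 3; dotted eighth = 3; quarter = 4; eighth note = 2; quarter = 4; quarter note = 4.
Adding: 3 + 3 + 4 + 2 + 4 + 4 = 20.
Remaining: 48 − 20 = 28 sixteenth notes, which is a double-dotted whole note.

double-dotted whole note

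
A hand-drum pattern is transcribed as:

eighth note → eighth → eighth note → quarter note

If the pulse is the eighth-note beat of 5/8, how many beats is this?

One eighth-note beat = 2 sixteenth notes.
Working in sixteenth notes: eighth note = 2; eighth = 2; eighth note = 2; quarter note = 4.
Adding: 2 + 2 + 2 + 4 = 10.
10 ÷ 2 = 5 beats.

5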